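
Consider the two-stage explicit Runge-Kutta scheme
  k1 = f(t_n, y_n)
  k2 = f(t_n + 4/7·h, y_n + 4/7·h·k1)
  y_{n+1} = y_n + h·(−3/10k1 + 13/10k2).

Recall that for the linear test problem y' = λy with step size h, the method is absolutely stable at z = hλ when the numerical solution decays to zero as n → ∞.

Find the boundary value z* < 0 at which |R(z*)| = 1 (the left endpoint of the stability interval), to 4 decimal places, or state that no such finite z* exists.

left endpoint -1.3462.

Test eqn y'=λy, z=hλ:
  k1=λy_n ⇒ h·k1=z·y_n;  k2=λ(1+4/7z)y_n ⇒ h·k2=z(1+4/7z)y_n
  y_{n+1}/y_n = 1 − 3/10z + 13/10z(1+4/7z) = 1 + z + 26/35z²
  Hence R(z) = 1 + z + 26/35z².

Find x<0 with |R(x)|<1.
x=-1.04: |R|=0.7635
R=1: x+26/35x²=0 ⇒ x=−35/26=-1.3462; min R=1−1/(4·26/35)=0.6635>−1
Confirm numerically:
  x=-1.264: |R|=0.92286 <1
  x=-1.008: |R|=0.74679 <1
  x=-0.721: |R|=0.66517 <1
  x=-1.713: |R|=1.46682 >1
  x=-1.443: |R|=1.10381 >1
So |R|<1 on (-1.3462, 0).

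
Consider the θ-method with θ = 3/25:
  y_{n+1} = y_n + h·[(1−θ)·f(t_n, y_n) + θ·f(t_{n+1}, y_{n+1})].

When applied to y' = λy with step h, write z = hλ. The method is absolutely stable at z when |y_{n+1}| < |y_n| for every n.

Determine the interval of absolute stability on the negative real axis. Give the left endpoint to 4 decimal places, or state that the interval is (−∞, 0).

Set f=λy, z=hλ:
  y_{n+1} = y_n + z·[22/25·y_n + 3/25·y_{n+1}] ⇒ (1 − 3/25z)y_{n+1} = (1 + 22/25z)y_n
  Hence R(z) = (1 + 22/25z)/(1 − 3/25z).

Boundary: |R(x)|=1, x<0.
x=-1.76: |R|=0.4531
R=−1: 1+22/25x = −1+3/25x ⇒ -19/25x=2 ⇒ x=2/(-19/25)=-2.6316
Confirm numerically:
  x=-2.341: |R|=0.82759 <1
  x=-2.221: |R|=0.75362 <1
  x=-1.996: |R|=0.61030 <1
  x=-1.564: |R|=0.31685 <1
  x=-2.968: |R|=1.18853 >1
  x=-2.845: |R|=1.12092 >1
Stable set (-2.6316, 0).

z∈(-2.6316,0).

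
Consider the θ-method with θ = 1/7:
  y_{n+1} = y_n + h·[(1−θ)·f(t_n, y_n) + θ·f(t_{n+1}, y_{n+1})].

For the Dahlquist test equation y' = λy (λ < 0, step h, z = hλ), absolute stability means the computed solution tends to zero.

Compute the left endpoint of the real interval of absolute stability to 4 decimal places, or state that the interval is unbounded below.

z* = -2.8000.

Set f=λy, z=hλ:
  y_{n+1} = y_n + z·[6/7·y_n + 1/7·y_{n+1}] ⇒ (1 − 1/7z)y_{n+1} = (1 + 6/7z)y_n
  so R(z) = (1 + 6/7z)/(1 − 1/7z).

Solve |R(x)|<1 on ℝ⁻.
x=-0.71: |R|=0.3554
R=−1: 1+6/7x = −1+1/7x ⇒ -5/7x=2 ⇒ x=2/(-5/7)=-2.8000
Confirm numerically:
  x=-2.520: |R|=0.85294 <1
  x=-2.278: |R|=0.71869 <1
  x=-1.921: |R|=0.50734 <1
  x=-1.619: |R|=0.31489 <1
  x=-3.128: |R|=1.16193 >1
  x=-3.095: |R|=1.14611 >1
Interval (-2.8000, 0).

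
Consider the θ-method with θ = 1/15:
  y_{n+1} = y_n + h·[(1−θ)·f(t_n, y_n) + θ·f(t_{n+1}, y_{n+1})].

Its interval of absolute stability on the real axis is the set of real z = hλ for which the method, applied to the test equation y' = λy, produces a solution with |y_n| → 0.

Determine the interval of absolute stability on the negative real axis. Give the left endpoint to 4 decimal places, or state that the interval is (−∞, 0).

On y'=λy, z=hλ:
  y_{n+1} = y_n + z·[14/15·y_n + 1/15·y_{n+1}] ⇒ (1 − 1/15z)y_{n+1} = (1 + 14/15z)y_n
  ⇒ R(z) = (1 + 14/15z)/(1 − 1/15z).

Need |R(x)|<1, x<0.
x=-0.49: |R|=0.5255
R=−1: 1+14/15x = −1+1/15x ⇒ -13/15x=2 ⇒ x=2/(-13/15)=-2.3077
Confirm numerically:
  x=-1.882: |R|=0.67220 <1
  x=-1.081: |R|=0.00833 <1
  x=-0.971: |R|=0.08803 <1
  x=-2.414: |R|=1.07936 >1
  x=-2.376: |R|=1.05110 >1
Interval (-2.3077, 0).

z∈(-2.3077,0).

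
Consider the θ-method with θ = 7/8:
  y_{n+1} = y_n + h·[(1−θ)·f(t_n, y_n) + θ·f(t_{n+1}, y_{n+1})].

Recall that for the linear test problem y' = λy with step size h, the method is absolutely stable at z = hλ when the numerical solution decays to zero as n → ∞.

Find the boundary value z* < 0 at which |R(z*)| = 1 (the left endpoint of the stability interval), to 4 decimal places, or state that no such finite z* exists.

interval (−∞, 0).

With y'=λy (z=hλ):
  y_{n+1} = y_n + z·[1/8·y_n + 7/8·y_{n+1}] ⇒ (1 − 7/8z)y_{n+1} = (1 + 1/8z)y_n
  so R(z) = (1 + 1/8z)/(1 − 7/8z).

Find x<0 with |R(x)|<1.
x=-0.78: |R|=0.5364
x=-2: |R|=0.2727
x=-10: |R|=0.0256
x=-100: |R|=0.1299
θ=7/8≥1/2 ⇒ |1+1/8x|<|1−7/8x| ∀x<0 ⇒ stable on all of ℝ⁻.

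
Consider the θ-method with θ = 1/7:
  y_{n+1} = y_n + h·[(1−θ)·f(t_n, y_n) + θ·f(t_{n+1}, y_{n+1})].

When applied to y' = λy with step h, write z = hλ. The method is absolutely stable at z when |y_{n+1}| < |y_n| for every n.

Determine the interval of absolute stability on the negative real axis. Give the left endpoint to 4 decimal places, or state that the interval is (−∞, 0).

z∈(-2.8000,0).

With y'=λy (z=hλ):
  y_{n+1} = y_n + z·[6/7·y_n + 1/7·y_{n+1}] ⇒ (1 − 1/7z)y_{n+1} = (1 + 6/7z)y_n
  Hence R(z) = (1 + 6/7z)/(1 − 1/7z).

Find x<0 with |R(x)|<1.
x=-0.83: |R|=0.2580
R=−1: 1+6/7x = −1+1/7x ⇒ -5/7x=2 ⇒ x=2/(-5/7)=-2.8000
Confirm numerically:
  x=-1.696: |R|=0.36523 <1
  x=-1.654: |R|=0.33788 <1
  x=-1.626: |R|=0.31950 <1
  x=-3.370: |R|=1.27483 >1
  x=-3.367: |R|=1.27346 >1
Interval (-2.8000, 0).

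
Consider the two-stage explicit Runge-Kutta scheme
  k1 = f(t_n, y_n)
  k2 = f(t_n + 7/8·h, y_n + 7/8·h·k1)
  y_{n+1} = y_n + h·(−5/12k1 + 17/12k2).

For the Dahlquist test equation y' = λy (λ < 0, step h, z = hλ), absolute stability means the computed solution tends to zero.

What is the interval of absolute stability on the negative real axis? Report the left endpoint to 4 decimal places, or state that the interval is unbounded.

Test eqn y'=λy, z=hλ:
  k1=λy_n ⇒ h·k1=z·y_n;  k2=λ(1+7/8z)y_n ⇒ h·k2=z(1+7/8z)y_n
  y_{n+1}/y_n = 1 − 5/12z + 17/12z(1+7/8z) = 1 + z + 119/96z²
  Hence R(z) = 1 + z + 119/96z².

Solve |R(x)|<1 on ℝ⁻.
x=-0.55: |R|=0.8250
R=1: x+119/96x²=0 ⇒ x=−96/119=-0.8067; min R=1−1/(4·119/96)=0.7983>−1
Confirm numerically:
  x=-0.689: |R|=0.89946 <1
  x=-0.658: |R|=0.87869 <1
  x=-0.605: |R|=0.84872 <1
  x=-0.339: |R|=0.80345 <1
  x=-1.154: |R|=1.49677 >1
  x=-1.066: |R|=1.34261 >1
  x=-1.006: |R|=1.24850 >1
So |R|<1 on (-0.8067, 0).

(-0.8067, 0).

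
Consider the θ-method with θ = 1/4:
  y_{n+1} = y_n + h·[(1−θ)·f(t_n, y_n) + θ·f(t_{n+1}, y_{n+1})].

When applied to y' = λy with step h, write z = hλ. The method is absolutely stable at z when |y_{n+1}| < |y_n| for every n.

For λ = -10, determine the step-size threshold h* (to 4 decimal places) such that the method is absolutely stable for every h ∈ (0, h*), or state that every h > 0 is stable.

Set f=λy, z=hλ:
  y_{n+1} = y_n + z·[3/4·y_n + 1/4·y_{n+1}] ⇒ (1 − 1/4z)y_{n+1} = (1 + 3/4z)y_n
  so R(z) = (1 + 3/4z)/(1 − 1/4z).

Solve |R(x)|<1 on ℝ⁻.
x=-1.52: |R|=0.1014
R=−1: 1+3/4x = −1+1/4x ⇒ -1/2x=2 ⇒ x=2/(-1/2)=-4.0000
Confirm numerically:
  x=-3.617: |R|=0.89944 <1
  x=-2.821: |R|=0.65430 <1
  x=-2.484: |R|=0.53239 <1
  x=-1.929: |R|=0.30140 <1
  x=-4.578: |R|=1.13476 >1
  x=-4.163: |R|=1.03994 >1
So |R|<1 on (-4.0000, 0).

(-4.0000,0); λ=-10 ⇒ h* = (4)/10 = 0.4000.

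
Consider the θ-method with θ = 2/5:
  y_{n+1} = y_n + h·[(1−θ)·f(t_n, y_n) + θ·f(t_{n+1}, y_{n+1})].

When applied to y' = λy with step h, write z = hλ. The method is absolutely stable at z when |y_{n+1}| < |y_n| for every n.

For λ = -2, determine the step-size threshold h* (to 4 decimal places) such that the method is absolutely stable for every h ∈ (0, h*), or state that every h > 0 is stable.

(-10.0000,0); λ=-2 ⇒ h* = (10)/2 = 5.0000.

On y'=λy, z=hλ:
  y_{n+1} = y_n + z·[3/5·y_n + 2/5·y_{n+1}] ⇒ (1 − 2/5z)y_{n+1} = (1 + 3/5z)y_n
  ⇒ R(z) = (1 + 3/5z)/(1 − 2/5z).

Solve |R(x)|<1 on ℝ⁻.
x=-1.12: |R|=0.2265
R=−1: 1+3/5x = −1+2/5x ⇒ -1/5x=2 ⇒ x=2/(-1/5)=-10.0000
Confirm numerically:
  x=-8.079: |R|=0.90921 <1
  x=-6.733: |R|=0.82308 <1
  x=-4.985: |R|=0.66500 <1
  x=-10.337: |R|=1.01313 >1
  x=-10.321: |R|=1.01252 >1
  x=-10.128: |R|=1.00507 >1
Stable set (-10.0000, 0).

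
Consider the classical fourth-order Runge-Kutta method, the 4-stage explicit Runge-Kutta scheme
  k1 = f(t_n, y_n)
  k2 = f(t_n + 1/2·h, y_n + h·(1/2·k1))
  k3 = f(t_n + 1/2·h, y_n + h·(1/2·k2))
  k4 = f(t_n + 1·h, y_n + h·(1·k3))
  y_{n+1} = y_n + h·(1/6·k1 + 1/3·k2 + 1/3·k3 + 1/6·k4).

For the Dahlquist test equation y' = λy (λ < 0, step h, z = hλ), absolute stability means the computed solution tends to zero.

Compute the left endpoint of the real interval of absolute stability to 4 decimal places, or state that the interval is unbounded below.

Set f=λy, z=hλ:
  order 4, 4-stage ⇒ R(z)=1+z+z^2/2+z^3/6+z^4/24
  (e.g. R(-1.51)=0.27284, |R|=0.27284)

Solve |R(x)|<1 on ℝ⁻.
x=-1.51: |R|=0.2728
|R(-2.68)|=0.8525 |R(-1.74)|=0.2777 |R(-0.88)|=0.4186
Bisect:
  x_lo=-3.3173 |R|=2.1465  x_hi=-0.2829 |R|=0.7536
  mid=-1.80011 |R|=0.28542 →hi
  mid=-2.55870 |R|=0.70876 →hi
  mid=-2.93799 |R|=1.25572 →lo
  mid=-2.74835 |R|=0.94571 →hi
  mid=-2.84317 |R|=1.09083 →lo
  mid=-2.79576 |R|=1.01589 →lo
  mid=-2.77205 |R|=0.98022 →hi
  mid=-2.78391 |R|=0.99791 →hi
  ...
  [-2.78539,-2.78520] ⇒ x*=-2.7853
Stable set (-2.7853, 0).

left endpoint -2.7853.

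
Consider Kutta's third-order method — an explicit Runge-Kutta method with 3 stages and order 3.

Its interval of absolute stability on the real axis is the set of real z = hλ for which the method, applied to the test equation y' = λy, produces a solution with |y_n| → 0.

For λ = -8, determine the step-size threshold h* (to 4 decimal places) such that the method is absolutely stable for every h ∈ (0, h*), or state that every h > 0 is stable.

(-2.5127,0); λ=-8 ⇒ h* = 0.3141.

With y'=λy (z=hλ):
  order 3, 3-stage ⇒ R(z)=1+z+z^2/2+z^3/6
  (e.g. R(-1.2)=0.23200, |R|=0.23200)

Find x<0 with |R(x)|<1.
x=-1.2: |R|=0.2320
|R(-2.59)|=1.1316 |R(-1.4)|=0.1227 |R(-0.71)|=0.4824
Bisect:
  x_lo=-2.8570 |R|=1.6624  x_hi=-0.0890 |R|=0.9148
  mid=-1.47298 |R|=0.07921 →hi
  mid=-2.16497 |R|=0.51265 →hi
  mid=-2.51096 |R|=0.99706 →hi
  mid=-2.68395 |R|=1.30451 →lo
  mid=-2.59746 |R|=1.14481 →lo
  mid=-2.55421 |R|=1.06948 →lo
  mid=-2.53258 |R|=1.03292 →lo
  mid=-2.52177 |R|=1.01490 →lo
  ...
  [-2.51282,-2.51265] ⇒ x*=-2.5127
Interval (-2.5127, 0).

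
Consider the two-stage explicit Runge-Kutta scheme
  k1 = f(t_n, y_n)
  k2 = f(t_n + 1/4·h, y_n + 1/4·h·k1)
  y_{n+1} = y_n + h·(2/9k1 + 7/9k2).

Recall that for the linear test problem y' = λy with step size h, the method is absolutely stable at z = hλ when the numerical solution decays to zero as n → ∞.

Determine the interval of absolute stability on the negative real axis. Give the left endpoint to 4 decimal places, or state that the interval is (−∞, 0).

With y'=λy (z=hλ):
  k1=λy_n ⇒ h·k1=z·y_n;  k2=λ(1+1/4z)y_n ⇒ h·k2=z(1+1/4z)y_n
  y_{n+1}/y_n = 1 + 2/9z + 7/9z(1+1/4z) = 1 + z + 7/36z²
  Hence R(z) = 1 + z + 7/36z².

Boundary: |R(x)|=1, x<0.
x=-1.77: |R|=0.1608
R=1: x+7/36x²=0 ⇒ x=−36/7=-5.1429; min R=1−1/(4·7/36)=-0.2857>−1
Confirm numerically:
  x=-3.805: |R|=0.01017 <1
  x=-3.459: |R|=0.13253 <1
  x=-3.009: |R|=0.24848 <1
  x=-5.727: |R|=1.65049 >1
  x=-5.644: |R|=1.54998 >1
  x=-5.282: |R|=1.14291 >1
So |R|<1 on (-5.1429, 0).

(-5.1429, 0).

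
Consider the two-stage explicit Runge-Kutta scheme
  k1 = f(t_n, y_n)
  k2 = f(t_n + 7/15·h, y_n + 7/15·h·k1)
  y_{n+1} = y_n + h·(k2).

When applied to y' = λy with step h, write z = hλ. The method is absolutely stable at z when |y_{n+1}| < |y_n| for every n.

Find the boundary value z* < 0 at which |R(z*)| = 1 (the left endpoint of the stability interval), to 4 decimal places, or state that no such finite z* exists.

z* = -2.1429.

Test eqn y'=λy, z=hλ:
  k1=λy_n ⇒ h·k1=z·y_n;  k2=λ(1+7/15z)y_n ⇒ h·k2=z(1+7/15z)y_n
  y_{n+1}/y_n = 1 + z(1+7/15z) = 1 + z + 7/15z²
  ⇒ R(z) = 1 + z + 7/15z².

Solve |R(x)|<1 on ℝ⁻.
x=-1.78: |R|=0.6986
R=1: x+7/15x²=0 ⇒ x=−15/7=-2.1429; min R=1−1/(4·7/15)=0.4643>−1
Confirm numerically:
  x=-2.080: |R|=0.93899 <1
  x=-1.398: |R|=0.51406 <1
  x=-1.394: |R|=0.51284 <1
  x=-0.969: |R|=0.46918 <1
  x=-2.443: |R|=1.34218 >1
  x=-2.217: |R|=1.07671 >1
Stable set (-2.1429, 0).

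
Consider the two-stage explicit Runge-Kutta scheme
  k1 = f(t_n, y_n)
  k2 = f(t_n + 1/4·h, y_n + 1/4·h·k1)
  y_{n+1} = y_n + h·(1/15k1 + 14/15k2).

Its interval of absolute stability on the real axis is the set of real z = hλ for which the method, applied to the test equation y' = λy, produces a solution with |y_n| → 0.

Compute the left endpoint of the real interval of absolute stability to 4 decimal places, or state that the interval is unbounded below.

With y'=λy (z=hλ):
  k1=λy_n ⇒ h·k1=z·y_n;  k2=λ(1+1/4z)y_n ⇒ h·k2=z(1+1/4z)y_n
  y_{n+1}/y_n = 1 + 1/15z + 14/15z(1+1/4z) = 1 + z + 7/30z²
  so R(z) = 1 + z + 7/30z².

Boundary: |R(x)|=1, x<0.
x=-1.53: |R|=0.0162
R=1: x+7/30x²=0 ⇒ x=−30/7=-4.2857; min R=1−1/(4·7/30)=-0.0714>−1
Confirm numerically:
  x=-3.565: |R|=0.40049 <1
  x=-2.934: |R|=0.07462 <1
  x=-2.223: |R|=0.06993 <1
  x=-2.013: |R|=0.06749 <1
  x=-4.645: |R|=1.38941 >1
  x=-4.498: |R|=1.22280 >1
Stable set (-4.2857, 0).

left endpoint -4.2857.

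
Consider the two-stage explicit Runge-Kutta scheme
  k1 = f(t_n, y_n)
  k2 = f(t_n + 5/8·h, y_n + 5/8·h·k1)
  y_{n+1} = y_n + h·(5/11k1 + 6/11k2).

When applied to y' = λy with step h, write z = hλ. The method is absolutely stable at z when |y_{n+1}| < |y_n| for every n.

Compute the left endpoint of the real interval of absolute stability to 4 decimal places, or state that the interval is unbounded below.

Test eqn y'=λy, z=hλ:
  k1=λy_n ⇒ h·k1=z·y_n;  k2=λ(1+5/8z)y_n ⇒ h·k2=z(1+5/8z)y_n
  y_{n+1}/y_n = 1 + 5/11z + 6/11z(1+5/8z) = 1 + z + 15/44z²
  ⇒ R(z) = 1 + z + 15/44z².

Solve |R(x)|<1 on ℝ⁻.
x=-1.59: |R|=0.2719
R=1: x+15/44x²=0 ⇒ x=−44/15=-2.9333; min R=1−1/(4·15/44)=0.2667>−1
Confirm numerically:
  x=-2.732: |R|=0.81249 <1
  x=-2.050: |R|=0.38267 <1
  x=-1.907: |R|=0.33277 <1
  x=-1.802: |R|=0.30500 <1
  x=-3.452: |R|=1.61038 >1
  x=-3.354: |R|=1.48099 >1
  x=-3.178: |R|=1.26507 >1
Interval (-2.9333, 0).

left endpoint -2.9333.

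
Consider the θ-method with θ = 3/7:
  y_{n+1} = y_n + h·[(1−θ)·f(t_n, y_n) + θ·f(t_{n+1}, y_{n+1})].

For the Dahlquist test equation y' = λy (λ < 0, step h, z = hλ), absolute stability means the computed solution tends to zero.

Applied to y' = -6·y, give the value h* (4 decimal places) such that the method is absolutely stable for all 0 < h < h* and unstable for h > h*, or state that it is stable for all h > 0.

(-14.0000,0); λ=-6 ⇒ h* = (14)/6 = 2.3333.

With y'=λy (z=hλ):
  y_{n+1} = y_n + z·[4/7·y_n + 3/7·y_{n+1}] ⇒ (1 − 3/7z)y_{n+1} = (1 + 4/7z)y_n
  ⇒ R(z) = (1 + 4/7z)/(1 − 3/7z).

Solve |R(x)|<1 on ℝ⁻.
x=-1.18: |R|=0.2163
R=−1: 1+4/7x = −1+3/7x ⇒ -1/7x=2 ⇒ x=2/(-1/7)=-14.0000
Confirm numerically:
  x=-12.230: |R|=0.95949 <1
  x=-9.856: |R|=0.88668 <1
  x=-9.649: |R|=0.87896 <1
  x=-8.473: |R|=0.82951 <1
  x=-14.321: |R|=1.00642 >1
  x=-14.232: |R|=1.00467 >1
  x=-14.174: |R|=1.00351 >1
So |R|<1 on (-14.0000, 0).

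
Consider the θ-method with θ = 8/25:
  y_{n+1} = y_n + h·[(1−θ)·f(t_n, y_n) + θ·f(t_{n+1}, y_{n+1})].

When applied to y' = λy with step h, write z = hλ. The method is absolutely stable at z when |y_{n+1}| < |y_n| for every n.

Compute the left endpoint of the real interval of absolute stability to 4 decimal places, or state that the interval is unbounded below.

left endpoint -5.5556.

Set f=λy, z=hλ:
  y_{n+1} = y_n + z·[17/25·y_n + 8/25·y_{n+1}] ⇒ (1 − 8/25z)y_{n+1} = (1 + 17/25z)y_n
  R(z) = (1 + 17/25z)/(1 − 8/25z).

Boundary: |R(x)|=1, x<0.
x=-0.86: |R|=0.3256
R=−1: 1+17/25x = −1+8/25x ⇒ -9/25x=2 ⇒ x=2/(-9/25)=-5.5556
Confirm numerically:
  x=-4.370: |R|=0.82205 <1
  x=-4.205: |R|=0.79272 <1
  x=-3.790: |R|=0.71276 <1
  x=-2.703: |R|=0.44936 <1
  x=-6.074: |R|=1.06340 >1
  x=-5.941: |R|=1.04783 >1
Stable set (-5.5556, 0).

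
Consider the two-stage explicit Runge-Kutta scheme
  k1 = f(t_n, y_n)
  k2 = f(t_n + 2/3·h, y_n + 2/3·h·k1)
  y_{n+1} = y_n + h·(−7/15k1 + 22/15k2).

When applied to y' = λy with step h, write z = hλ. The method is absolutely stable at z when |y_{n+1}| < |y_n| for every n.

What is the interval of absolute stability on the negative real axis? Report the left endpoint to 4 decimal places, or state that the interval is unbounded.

On y'=λy, z=hλ:
  k1=λy_n ⇒ h·k1=z·y_n;  k2=λ(1+2/3z)y_n ⇒ h·k2=z(1+2/3z)y_n
  y_{n+1}/y_n = 1 − 7/15z + 22/15z(1+2/3z) = 1 + z + 44/45z²
  Hence R(z) = 1 + z + 44/45z².

Solve |R(x)|<1 on ℝ⁻.
x=-0.92: |R|=0.9076
R=1: x+44/45x²=0 ⇒ x=−45/44=-1.0227; min R=1−1/(4·44/45)=0.7443>−1
Confirm numerically:
  x=-0.872: |R|=0.87149 <1
  x=-0.711: |R|=0.78329 <1
  x=-0.536: |R|=0.74491 <1
  x=-0.427: |R|=0.75128 <1
  x=-1.551: |R|=1.80114 >1
  x=-1.224: |R|=1.24088 >1
So |R|<1 on (-1.0227, 0).

z∈(-1.0227,0).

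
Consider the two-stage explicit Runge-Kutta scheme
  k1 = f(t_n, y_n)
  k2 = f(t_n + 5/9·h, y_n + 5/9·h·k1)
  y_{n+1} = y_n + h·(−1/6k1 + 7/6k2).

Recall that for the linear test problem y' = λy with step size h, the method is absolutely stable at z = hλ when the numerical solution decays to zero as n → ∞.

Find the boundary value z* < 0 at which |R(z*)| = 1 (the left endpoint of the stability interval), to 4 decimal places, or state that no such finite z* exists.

Test eqn y'=λy, z=hλ:
  k1=λy_n ⇒ h·k1=z·y_n;  k2=λ(1+5/9z)y_n ⇒ h·k2=z(1+5/9z)y_n
  y_{n+1}/y_n = 1 − 1/6z + 7/6z(1+5/9z) = 1 + z + 35/54z²
  R(z) = 1 + z + 35/54z².

Need |R(x)|<1, x<0.
x=-1.69: |R|=1.1612
R=1: x+35/54x²=0 ⇒ x=−54/35=-1.5429; min R=1−1/(4·35/54)=0.6143>−1
Confirm numerically:
  x=-1.444: |R|=0.90748 <1
  x=-1.431: |R|=0.89625 <1
  x=-1.417: |R|=0.88441 <1
  x=-2.113: |R|=1.78083 >1
  x=-1.568: |R|=1.02555 >1
Interval (-1.5429, 0).

z* = -1.5429.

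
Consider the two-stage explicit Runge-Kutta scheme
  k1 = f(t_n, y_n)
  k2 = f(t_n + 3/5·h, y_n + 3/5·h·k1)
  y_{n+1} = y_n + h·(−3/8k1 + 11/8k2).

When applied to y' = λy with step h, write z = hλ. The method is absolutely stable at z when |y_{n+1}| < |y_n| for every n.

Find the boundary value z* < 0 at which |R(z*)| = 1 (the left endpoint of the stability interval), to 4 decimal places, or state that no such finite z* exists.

On y'=λy, z=hλ:
  k1=λy_n ⇒ h·k1=z·y_n;  k2=λ(1+3/5z)y_n ⇒ h·k2=z(1+3/5z)y_n
  y_{n+1}/y_n = 1 − 3/8z + 11/8z(1+3/5z) = 1 + z + 33/40z²
  R(z) = 1 + z + 33/40z².

Boundary: |R(x)|=1, x<0.
x=-1.8: |R|=1.8730
R=1: x+33/40x²=0 ⇒ x=−40/33=-1.2121; min R=1−1/(4·33/40)=0.6970>−1
Confirm numerically:
  x=-0.950: |R|=0.79456 <1
  x=-0.751: |R|=0.71430 <1
  x=-0.636: |R|=0.69771 <1
  x=-0.529: |R|=0.70187 <1
  x=-1.543: |R|=1.42120 >1
  x=-1.498: |R|=1.35330 >1
  x=-1.298: |R|=1.09196 >1
Interval (-1.2121, 0).

left endpoint -1.2121.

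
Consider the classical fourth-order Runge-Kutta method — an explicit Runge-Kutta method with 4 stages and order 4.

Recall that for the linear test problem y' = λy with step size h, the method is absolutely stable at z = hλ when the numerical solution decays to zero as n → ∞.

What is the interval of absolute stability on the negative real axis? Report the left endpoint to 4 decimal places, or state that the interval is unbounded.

z∈(-2.7853,0).

Set f=λy, z=hλ:
  order 4, 4-stage ⇒ R(z)=1+z+z^2/2+z^3/6+z^4/24
  (e.g. R(-1.34)=0.29112, |R|=0.29112)

Boundary: |R(x)|=1, x<0.
x=-1.34: |R|=0.2911
|R(-2.92)|=1.2228 |R(-1.86)|=0.2960 |R(-0.99)|=0.3784
Bisect:
  x_lo=-3.2866 |R|=2.0590  x_hi=-0.1882 |R|=0.8284
  mid=-1.73743 |R|=0.27746 →hi
  mid=-2.51202 |R|=0.66033 →hi
  mid=-2.89932 |R|=1.18597 →lo
  mid=-2.70567 |R|=0.88644 →hi
  mid=-2.80250 |R|=1.02625 →lo
  mid=-2.75408 |R|=0.95396 →hi
  mid=-2.77829 |R|=0.98949 →hi
  mid=-2.79039 |R|=1.00771 →lo
  ...
  [-2.78548,-2.78529] ⇒ x*=-2.7853
Stable set (-2.7853, 0).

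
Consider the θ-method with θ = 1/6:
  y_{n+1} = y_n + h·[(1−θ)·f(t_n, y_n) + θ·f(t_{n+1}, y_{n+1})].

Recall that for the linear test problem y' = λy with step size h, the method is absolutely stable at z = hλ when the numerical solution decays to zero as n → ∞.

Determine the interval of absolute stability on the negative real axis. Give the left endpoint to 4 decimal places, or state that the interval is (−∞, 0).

z∈(-3.0000,0).

Set f=λy, z=hλ:
  y_{n+1} = y_n + z·[5/6·y_n + 1/6·y_{n+1}] ⇒ (1 − 1/6z)y_{n+1} = (1 + 5/6z)y_n
  so R(z) = (1 + 5/6z)/(1 − 1/6z).

Find x<0 with |R(x)|<1.
x=-0.42: |R|=0.6075
R=−1: 1+5/6x = −1+1/6x ⇒ -2/3x=2 ⇒ x=2/(-2/3)=-3.0000
Confirm numerically:
  x=-2.848: |R|=0.93128 <1
  x=-2.259: |R|=0.64112 <1
  x=-1.918: |R|=0.45340 <1
  x=-1.561: |R|=0.23873 <1
  x=-3.464: |R|=1.19611 >1
  x=-3.134: |R|=1.05868 >1
  x=-3.118: |R|=1.05177 >1
So |R|<1 on (-3.0000, 0).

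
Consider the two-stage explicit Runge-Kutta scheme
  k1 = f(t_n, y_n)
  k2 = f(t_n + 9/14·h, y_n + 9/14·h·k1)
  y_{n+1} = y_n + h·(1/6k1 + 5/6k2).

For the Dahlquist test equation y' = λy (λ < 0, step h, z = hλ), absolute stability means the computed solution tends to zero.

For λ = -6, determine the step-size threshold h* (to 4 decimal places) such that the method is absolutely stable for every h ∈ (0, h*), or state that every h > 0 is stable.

On y'=λy, z=hλ:
  k1=λy_n ⇒ h·k1=z·y_n;  k2=λ(1+9/14z)y_n ⇒ h·k2=z(1+9/14z)y_n
  y_{n+1}/y_n = 1 + 1/6z + 5/6z(1+9/14z) = 1 + z + 15/28z²
  ⇒ R(z) = 1 + z + 15/28z².

Solve |R(x)|<1 on ℝ⁻.
x=-1.43: |R|=0.6655
R=1: x+15/28x²=0 ⇒ x=−28/15=-1.8667; min R=1−1/(4·15/28)=0.5333>−1
Confirm numerically:
  x=-1.398: |R|=0.64900 <1
  x=-1.189: |R|=0.56835 <1
  x=-0.953: |R|=0.53354 <1
  x=-2.157: |R|=1.33549 >1
  x=-2.066: |R|=1.22062 >1
  x=-2.014: |R|=1.15896 >1
So |R|<1 on (-1.8667, 0).

(-1.8667,0); λ=-6 ⇒ h* = (28/15)/6 = 0.3111.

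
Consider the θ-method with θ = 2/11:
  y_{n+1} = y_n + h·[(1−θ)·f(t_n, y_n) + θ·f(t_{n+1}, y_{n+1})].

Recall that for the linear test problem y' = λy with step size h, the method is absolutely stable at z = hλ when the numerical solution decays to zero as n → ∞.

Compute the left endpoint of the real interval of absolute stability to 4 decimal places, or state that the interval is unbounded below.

z* = -3.1429.

On y'=λy, z=hλ:
  y_{n+1} = y_n + z·[9/11·y_n + 2/11·y_{n+1}] ⇒ (1 − 2/11z)y_{n+1} = (1 + 9/11z)y_n
  Hence R(z) = (1 + 9/11z)/(1 − 2/11z).

Need |R(x)|<1, x<0.
x=-1.44: |R|=0.1412
R=−1: 1+9/11x = −1+2/11x ⇒ -7/11x=2 ⇒ x=2/(-7/11)=-3.1429
Confirm numerically:
  x=-1.842: |R|=0.37987 <1
  x=-1.595: |R|=0.23643 <1
  x=-1.391: |R|=0.11022 <1
  x=-3.599: |R|=1.17546 >1
  x=-3.575: |R|=1.16667 >1
Interval (-3.1429, 0).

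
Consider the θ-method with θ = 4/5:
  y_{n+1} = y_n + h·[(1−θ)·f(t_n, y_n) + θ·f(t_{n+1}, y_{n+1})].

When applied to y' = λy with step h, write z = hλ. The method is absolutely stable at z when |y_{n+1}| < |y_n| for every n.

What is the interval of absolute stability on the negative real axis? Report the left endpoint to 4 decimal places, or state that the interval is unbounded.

Test eqn y'=λy, z=hλ:
  y_{n+1} = y_n + z·[1/5·y_n + 4/5·y_{n+1}] ⇒ (1 − 4/5z)y_{n+1} = (1 + 1/5z)y_n
  Hence R(z) = (1 + 1/5z)/(1 − 4/5z).

Need |R(x)|<1, x<0.
x=-1.16: |R|=0.3983
x=-2: |R|=0.2308
x=-10: |R|=0.1111
x=-100: |R|=0.2346
θ=4/5≥1/2 ⇒ |1+1/5x|<|1−4/5x| ∀x<0 ⇒ unbounded interval.

(−∞, 0) — no finite endpoint.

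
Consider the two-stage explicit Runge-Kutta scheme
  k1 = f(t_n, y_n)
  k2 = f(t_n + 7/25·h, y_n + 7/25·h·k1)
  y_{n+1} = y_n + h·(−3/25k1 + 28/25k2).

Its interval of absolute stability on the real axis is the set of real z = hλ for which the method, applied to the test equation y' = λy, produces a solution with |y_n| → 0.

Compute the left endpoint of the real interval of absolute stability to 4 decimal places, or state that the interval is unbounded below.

Set f=λy, z=hλ:
  k1=λy_n ⇒ h·k1=z·y_n;  k2=λ(1+7/25z)y_n ⇒ h·k2=z(1+7/25z)y_n
  y_{n+1}/y_n = 1 − 3/25z + 28/25z(1+7/25z) = 1 + z + 196/625z²
  so R(z) = 1 + z + 196/625z².

Boundary: |R(x)|=1, x<0.
x=-0.62: |R|=0.5005
R=1: x+196/625x²=0 ⇒ x=−625/196=-3.1888; min R=1−1/(4·196/625)=0.2028>−1
Confirm numerically:
  x=-2.918: |R|=0.75222 <1
  x=-2.881: |R|=0.72193 <1
  x=-2.628: |R|=0.53784 <1
  x=-3.423: |R|=1.25143 >1
  x=-3.402: |R|=1.22748 >1
Interval (-3.1888, 0).

z* = -3.1888.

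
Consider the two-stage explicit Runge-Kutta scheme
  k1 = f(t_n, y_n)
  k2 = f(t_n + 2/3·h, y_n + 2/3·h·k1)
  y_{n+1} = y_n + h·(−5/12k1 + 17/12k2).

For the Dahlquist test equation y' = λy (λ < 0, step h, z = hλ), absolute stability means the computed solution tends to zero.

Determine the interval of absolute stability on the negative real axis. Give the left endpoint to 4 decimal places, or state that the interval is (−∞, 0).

z∈(-1.0588,0).

Set f=λy, z=hλ:
  k1=λy_n ⇒ h·k1=z·y_n;  k2=λ(1+2/3z)y_n ⇒ h·k2=z(1+2/3z)y_n
  y_{n+1}/y_n = 1 − 5/12z + 17/12z(1+2/3z) = 1 + z + 17/18z²
  R(z) = 1 + z + 17/18z².

Need |R(x)|<1, x<0.
x=-1.13: |R|=1.0760
R=1: x+17/18x²=0 ⇒ x=−18/17=-1.0588; min R=1−1/(4·17/18)=0.7353>−1
Confirm numerically:
  x=-1.029: |R|=0.97102 <1
  x=-1.001: |R|=0.94533 <1
  x=-0.424: |R|=0.74579 <1
  x=-1.589: |R|=1.79565 >1
  x=-1.412: |R|=1.47098 >1
  x=-1.123: |R|=1.06807 >1
Stable set (-1.0588, 0).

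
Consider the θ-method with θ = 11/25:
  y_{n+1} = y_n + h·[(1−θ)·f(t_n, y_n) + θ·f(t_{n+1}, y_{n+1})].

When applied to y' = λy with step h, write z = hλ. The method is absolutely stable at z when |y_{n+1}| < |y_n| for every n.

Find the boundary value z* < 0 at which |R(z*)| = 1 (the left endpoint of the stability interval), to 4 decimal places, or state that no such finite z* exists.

z* = -16.6667.

On y'=λy, z=hλ:
  y_{n+1} = y_n + z·[14/25·y_n + 11/25·y_{n+1}] ⇒ (1 − 11/25z)y_{n+1} = (1 + 14/25z)y_n
  R(z) = (1 + 14/25z)/(1 − 11/25z).

Need |R(x)|<1, x<0.
x=-1.55: |R|=0.0785
R=−1: 1+14/25x = −1+11/25x ⇒ -3/25x=2 ⇒ x=2/(-3/25)=-16.6667
Confirm numerically:
  x=-12.689: |R|=0.92749 <1
  x=-12.018: |R|=0.91128 <1
  x=-8.167: |R|=0.77795 <1
  x=-16.915: |R|=1.00353 >1
  x=-16.710: |R|=1.00062 >1
So |R|<1 on (-16.6667, 0).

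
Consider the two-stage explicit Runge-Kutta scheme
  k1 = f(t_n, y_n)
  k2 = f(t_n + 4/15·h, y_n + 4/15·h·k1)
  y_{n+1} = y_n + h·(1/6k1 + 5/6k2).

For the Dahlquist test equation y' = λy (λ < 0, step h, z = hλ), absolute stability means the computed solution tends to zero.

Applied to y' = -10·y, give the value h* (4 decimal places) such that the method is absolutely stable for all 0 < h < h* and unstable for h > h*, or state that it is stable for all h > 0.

(-4.5000,0); λ=-10 ⇒ h* = (9/2)/10 = 0.4500.

With y'=λy (z=hλ):
  k1=λy_n ⇒ h·k1=z·y_n;  k2=λ(1+4/15z)y_n ⇒ h·k2=z(1+4/15z)y_n
  y_{n+1}/y_n = 1 + 1/6z + 5/6z(1+4/15z) = 1 + z + 2/9z²
  so R(z) = 1 + z + 2/9z².

Need |R(x)|<1, x<0.
x=-1.43: |R|=0.0244
R=1: x+2/9x²=0 ⇒ x=−9/2=-4.5000; min R=1−1/(4·2/9)=-0.1250>−1
Confirm numerically:
  x=-4.387: |R|=0.88984 <1
  x=-3.644: |R|=0.30683 <1
  x=-2.926: |R|=0.02345 <1
  x=-4.769: |R|=1.28508 >1
  x=-4.575: |R|=1.07625 >1
  x=-4.559: |R|=1.05977 >1
Stable set (-4.5000, 0).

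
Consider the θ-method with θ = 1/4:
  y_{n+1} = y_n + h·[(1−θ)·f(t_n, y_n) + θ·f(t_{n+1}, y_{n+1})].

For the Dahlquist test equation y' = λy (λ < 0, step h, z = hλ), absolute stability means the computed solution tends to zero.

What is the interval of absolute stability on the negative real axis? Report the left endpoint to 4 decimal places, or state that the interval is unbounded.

(-4.0000, 0).

On y'=λy, z=hλ:
  y_{n+1} = y_n + z·[3/4·y_n + 1/4·y_{n+1}] ⇒ (1 − 1/4z)y_{n+1} = (1 + 3/4z)y_n
  R(z) = (1 + 3/4z)/(1 − 1/4z).

Boundary: |R(x)|=1, x<0.
x=-0.74: |R|=0.3755
R=−1: 1+3/4x = −1+1/4x ⇒ -1/2x=2 ⇒ x=2/(-1/2)=-4.0000
Confirm numerically:
  x=-3.883: |R|=0.97032 <1
  x=-2.394: |R|=0.49765 <1
  x=-2.114: |R|=0.38306 <1
  x=-4.334: |R|=1.08015 >1
  x=-4.320: |R|=1.07692 >1
  x=-4.145: |R|=1.03560 >1
Stable set (-4.0000, 0).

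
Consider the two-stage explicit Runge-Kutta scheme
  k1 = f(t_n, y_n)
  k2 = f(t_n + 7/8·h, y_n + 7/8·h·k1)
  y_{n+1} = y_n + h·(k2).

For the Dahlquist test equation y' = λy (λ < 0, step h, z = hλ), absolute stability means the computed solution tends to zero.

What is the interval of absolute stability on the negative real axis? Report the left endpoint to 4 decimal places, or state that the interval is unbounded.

(-1.1429, 0).

On y'=λy, z=hλ:
  k1=λy_n ⇒ h·k1=z·y_n;  k2=λ(1+7/8z)y_n ⇒ h·k2=z(1+7/8z)y_n
  y_{n+1}/y_n = 1 + z(1+7/8z) = 1 + z + 7/8z²
  R(z) = 1 + z + 7/8z².

Boundary: |R(x)|=1, x<0.
x=-1.3: |R|=1.1787
R=1: x+7/8x²=0 ⇒ x=−8/7=-1.1429; min R=1−1/(4·7/8)=0.7143>−1
Confirm numerically:
  x=-0.858: |R|=0.78614 <1
  x=-0.799: |R|=0.75960 <1
  x=-0.782: |R|=0.75308 <1
  x=-0.577: |R|=0.71431 <1
  x=-1.716: |R|=1.86057 >1
  x=-1.440: |R|=1.37440 >1
Stable set (-1.1429, 0).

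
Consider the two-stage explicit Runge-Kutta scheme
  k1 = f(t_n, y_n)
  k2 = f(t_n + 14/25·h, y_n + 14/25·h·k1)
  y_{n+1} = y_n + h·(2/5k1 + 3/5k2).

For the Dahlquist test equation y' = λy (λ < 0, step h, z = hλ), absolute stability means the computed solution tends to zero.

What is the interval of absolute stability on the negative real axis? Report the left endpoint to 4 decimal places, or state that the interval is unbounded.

On y'=λy, z=hλ:
  k1=λy_n ⇒ h·k1=z·y_n;  k2=λ(1+14/25z)y_n ⇒ h·k2=z(1+14/25z)y_n
  y_{n+1}/y_n = 1 + 2/5z + 3/5z(1+14/25z) = 1 + z + 42/125z²
  so R(z) = 1 + z + 42/125z².

Boundary: |R(x)|=1, x<0.
x=-1.62: |R|=0.2618
R=1: x+42/125x²=0 ⇒ x=−125/42=-2.9762; min R=1−1/(4·42/125)=0.2560>−1
Confirm numerically:
  x=-1.831: |R|=0.29546 <1
  x=-1.764: |R|=0.28153 <1
  x=-1.717: |R|=0.27356 <1
  x=-3.364: |R|=1.43834 >1
  x=-3.069: |R|=1.09570 >1
So |R|<1 on (-2.9762, 0).

(-2.9762, 0).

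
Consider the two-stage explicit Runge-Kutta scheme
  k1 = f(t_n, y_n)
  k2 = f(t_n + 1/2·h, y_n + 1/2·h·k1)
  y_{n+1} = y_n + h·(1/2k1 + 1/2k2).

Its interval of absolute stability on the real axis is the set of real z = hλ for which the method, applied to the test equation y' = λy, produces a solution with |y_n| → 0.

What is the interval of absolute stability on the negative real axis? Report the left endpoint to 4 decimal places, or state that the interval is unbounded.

z∈(-4.0000,0).

With y'=λy (z=hλ):
  k1=λy_n ⇒ h·k1=z·y_n;  k2=λ(1+1/2z)y_n ⇒ h·k2=z(1+1/2z)y_n
  y_{n+1}/y_n = 1 + 1/2z + 1/2z(1+1/2z) = 1 + z + 1/4z²
  ⇒ R(z) = 1 + z + 1/4z².

Boundary: |R(x)|=1, x<0.
x=-1.73: |R|=0.0182
R=1: x+1/4x²=0 ⇒ x=−4=-4.0000; min R=1−1/(4·1/4)=0.0000>−1
Confirm numerically:
  x=-2.294: |R|=0.02161 <1
  x=-2.176: |R|=0.00774 <1
  x=-2.156: |R|=0.00608 <1
  x=-1.988: |R|=0.00004 <1
  x=-4.497: |R|=1.55875 >1
  x=-4.318: |R|=1.34328 >1
  x=-4.146: |R|=1.15133 >1
So |R|<1 on (-4.0000, 0).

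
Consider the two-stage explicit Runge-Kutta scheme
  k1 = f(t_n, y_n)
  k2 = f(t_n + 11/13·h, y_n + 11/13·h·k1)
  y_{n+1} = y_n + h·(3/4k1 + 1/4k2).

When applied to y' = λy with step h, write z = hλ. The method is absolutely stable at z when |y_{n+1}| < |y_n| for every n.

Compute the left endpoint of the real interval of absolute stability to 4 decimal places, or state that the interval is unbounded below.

left endpoint -4.7273.

Test eqn y'=λy, z=hλ:
  k1=λy_n ⇒ h·k1=z·y_n;  k2=λ(1+11/13z)y_n ⇒ h·k2=z(1+11/13z)y_n
  y_{n+1}/y_n = 1 + 3/4z + 1/4z(1+11/13z) = 1 + z + 11/52z²
  R(z) = 1 + z + 11/52z².

Find x<0 with |R(x)|<1.
x=-1.5: |R|=0.0240
R=1: x+11/52x²=0 ⇒ x=−52/11=-4.7273; min R=1−1/(4·11/52)=-0.1818>−1
Confirm numerically:
  x=-4.699: |R|=0.97190 <1
  x=-4.243: |R|=0.56534 <1
  x=-4.155: |R|=0.49701 <1
  x=-3.274: |R|=0.00650 <1
  x=-5.041: |R|=1.33455 >1
  x=-4.767: |R|=1.04006 >1
Interval (-4.7273, 0).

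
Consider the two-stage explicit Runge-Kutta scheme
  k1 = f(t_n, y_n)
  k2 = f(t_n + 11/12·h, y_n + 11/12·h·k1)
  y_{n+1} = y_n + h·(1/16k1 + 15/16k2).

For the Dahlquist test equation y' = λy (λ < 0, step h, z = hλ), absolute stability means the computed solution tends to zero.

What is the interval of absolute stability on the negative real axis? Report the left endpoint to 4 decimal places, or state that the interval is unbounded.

z∈(-1.1636,0).

Set f=λy, z=hλ:
  k1=λy_n ⇒ h·k1=z·y_n;  k2=λ(1+11/12z)y_n ⇒ h·k2=z(1+11/12z)y_n
  y_{n+1}/y_n = 1 + 1/16z + 15/16z(1+11/12z) = 1 + z + 55/64z²
  R(z) = 1 + z + 55/64z².

Boundary: |R(x)|=1, x<0.
x=-1.01: |R|=0.8666
R=1: x+55/64x²=0 ⇒ x=−64/55=-1.1636; min R=1−1/(4·55/64)=0.7091>−1
Confirm numerically:
  x=-1.063: |R|=0.90807 <1
  x=-0.840: |R|=0.76637 <1
  x=-0.538: |R|=0.71074 <1
  x=-0.513: |R|=0.71316 <1
  x=-1.638: |R|=1.66774 >1
  x=-1.636: |R|=1.66411 >1
So |R|<1 on (-1.1636, 0).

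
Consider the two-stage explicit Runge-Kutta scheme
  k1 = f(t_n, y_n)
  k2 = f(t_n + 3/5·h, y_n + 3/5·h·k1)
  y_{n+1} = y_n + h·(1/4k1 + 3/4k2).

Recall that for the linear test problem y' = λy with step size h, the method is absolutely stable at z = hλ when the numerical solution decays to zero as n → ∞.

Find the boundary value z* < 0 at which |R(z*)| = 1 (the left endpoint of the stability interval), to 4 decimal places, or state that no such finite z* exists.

z* = -2.2222.

On y'=λy, z=hλ:
  k1=λy_n ⇒ h·k1=z·y_n;  k2=λ(1+3/5z)y_n ⇒ h·k2=z(1+3/5z)y_n
  y_{n+1}/y_n = 1 + 1/4z + 3/4z(1+3/5z) = 1 + z + 9/20z²
  Hence R(z) = 1 + z + 9/20z².

Boundary: |R(x)|=1, x<0.
x=-0.77: |R|=0.4968
R=1: x+9/20x²=0 ⇒ x=−20/9=-2.2222; min R=1−1/(4·9/20)=0.4444>−1
Confirm numerically:
  x=-2.090: |R|=0.87565 <1
  x=-1.649: |R|=0.57464 <1
  x=-1.468: |R|=0.50176 <1
  x=-2.687: |R|=1.56199 >1
  x=-2.543: |R|=1.36708 >1
Interval (-2.2222, 0).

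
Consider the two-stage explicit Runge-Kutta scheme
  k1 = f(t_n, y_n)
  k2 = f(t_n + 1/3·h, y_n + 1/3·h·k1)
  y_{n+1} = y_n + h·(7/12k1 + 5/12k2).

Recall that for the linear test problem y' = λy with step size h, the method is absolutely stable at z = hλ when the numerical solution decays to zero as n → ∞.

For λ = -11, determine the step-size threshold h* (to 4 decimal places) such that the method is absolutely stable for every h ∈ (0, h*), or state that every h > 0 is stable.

(-7.2000,0); λ=-11 ⇒ h* = (36/5)/11 = 0.6545.

Test eqn y'=λy, z=hλ:
  k1=λy_n ⇒ h·k1=z·y_n;  k2=λ(1+1/3z)y_n ⇒ h·k2=z(1+1/3z)y_n
  y_{n+1}/y_n = 1 + 7/12z + 5/12z(1+1/3z) = 1 + z + 5/36z²
  ⇒ R(z) = 1 + z + 5/36z².

Find x<0 with |R(x)|<1.
x=-0.98: |R|=0.1534
R=1: x+5/36x²=0 ⇒ x=−36/5=-7.2000; min R=1−1/(4·5/36)=-0.8000>−1
Confirm numerically:
  x=-6.948: |R|=0.75682 <1
  x=-4.848: |R|=0.58368 <1
  x=-4.372: |R|=0.71722 <1
  x=-3.033: |R|=0.75535 <1
  x=-7.324: |R|=1.12614 >1
  x=-7.272: |R|=1.07272 >1
  x=-7.229: |R|=1.02912 >1
So |R|<1 on (-7.2000, 0).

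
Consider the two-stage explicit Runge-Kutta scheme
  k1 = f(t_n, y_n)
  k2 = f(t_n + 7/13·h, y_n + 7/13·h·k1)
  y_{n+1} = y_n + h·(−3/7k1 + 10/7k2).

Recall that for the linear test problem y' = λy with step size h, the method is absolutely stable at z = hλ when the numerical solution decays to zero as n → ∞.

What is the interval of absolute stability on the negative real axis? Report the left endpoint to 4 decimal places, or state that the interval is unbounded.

Test eqn y'=λy, z=hλ:
  k1=λy_n ⇒ h·k1=z·y_n;  k2=λ(1+7/13z)y_n ⇒ h·k2=z(1+7/13z)y_n
  y_{n+1}/y_n = 1 − 3/7z + 10/7z(1+7/13z) = 1 + z + 10/13z²
  R(z) = 1 + z + 10/13z².

Need |R(x)|<1, x<0.
x=-0.75: |R|=0.6827
R=1: x+10/13x²=0 ⇒ x=−13/10=-1.3000; min R=1−1/(4·10/13)=0.6750>−1
Confirm numerically:
  x=-1.266: |R|=0.96689 <1
  x=-1.116: |R|=0.84204 <1
  x=-1.105: |R|=0.83425 <1
  x=-1.854: |R|=1.79009 >1
  x=-1.513: |R|=1.24790 >1
  x=-1.321: |R|=1.02134 >1
Interval (-1.3000, 0).

z∈(-1.3000,0).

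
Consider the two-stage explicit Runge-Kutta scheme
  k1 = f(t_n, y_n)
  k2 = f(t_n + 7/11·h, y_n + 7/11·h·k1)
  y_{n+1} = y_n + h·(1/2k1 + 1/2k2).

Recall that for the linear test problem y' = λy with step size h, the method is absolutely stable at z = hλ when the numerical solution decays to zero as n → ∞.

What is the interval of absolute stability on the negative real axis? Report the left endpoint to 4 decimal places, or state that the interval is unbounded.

(-3.1429, 0).

On y'=λy, z=hλ:
  k1=λy_n ⇒ h·k1=z·y_n;  k2=λ(1+7/11z)y_n ⇒ h·k2=z(1+7/11z)y_n
  y_{n+1}/y_n = 1 + 1/2z + 1/2z(1+7/11z) = 1 + z + 7/22z²
  so R(z) = 1 + z + 7/22z².

Boundary: |R(x)|=1, x<0.
x=-1.41: |R|=0.2226
R=1: x+7/22x²=0 ⇒ x=−22/7=-3.1429; min R=1−1/(4·7/22)=0.2143>−1
Confirm numerically:
  x=-2.770: |R|=0.67138 <1
  x=-2.468: |R|=0.47005 <1
  x=-2.108: |R|=0.30589 <1
  x=-1.699: |R|=0.21946 <1
  x=-3.426: |R|=1.30865 >1
  x=-3.266: |R|=1.12797 >1
Stable set (-3.1429, 0).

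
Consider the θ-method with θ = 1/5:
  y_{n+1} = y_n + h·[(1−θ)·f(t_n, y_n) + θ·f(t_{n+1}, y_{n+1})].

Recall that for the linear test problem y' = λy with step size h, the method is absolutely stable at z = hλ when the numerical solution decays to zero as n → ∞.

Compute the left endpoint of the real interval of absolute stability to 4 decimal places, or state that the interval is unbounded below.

With y'=λy (z=hλ):
  y_{n+1} = y_n + z·[4/5·y_n + 1/5·y_{n+1}] ⇒ (1 − 1/5z)y_{n+1} = (1 + 4/5z)y_n
  Hence R(z) = (1 + 4/5z)/(1 − 1/5z).

Need |R(x)|<1, x<0.
x=-1.27: |R|=0.0128
R=−1: 1+4/5x = −1+1/5x ⇒ -3/5x=2 ⇒ x=2/(-3/5)=-3.3333
Confirm numerically:
  x=-3.166: |R|=0.93853 <1
  x=-2.970: |R|=0.86324 <1
  x=-2.926: |R|=0.84582 <1
  x=-1.806: |R|=0.32677 <1
  x=-3.759: |R|=1.14579 >1
  x=-3.524: |R|=1.06710 >1
  x=-3.355: |R|=1.00778 >1
Stable set (-3.3333, 0).

left endpoint -3.3333.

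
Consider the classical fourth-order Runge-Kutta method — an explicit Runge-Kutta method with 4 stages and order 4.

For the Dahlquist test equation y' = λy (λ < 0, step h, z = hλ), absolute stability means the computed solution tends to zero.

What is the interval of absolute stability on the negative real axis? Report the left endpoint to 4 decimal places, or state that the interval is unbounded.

With y'=λy (z=hλ):
  order 4, 4-stage ⇒ R(z)=1+z+z^2/2+z^3/6+z^4/24
  (e.g. R(-1.15)=0.33065, |R|=0.33065)

Find x<0 with |R(x)|<1.
x=-1.15: |R|=0.3306
|R(-2.72)|=0.9059 |R(-2.15)|=0.3952 |R(-1.52)|=0.2723
Bisect:
  x_lo=-3.2956 |R|=2.0843  x_hi=-0.3754 |R|=0.6871
  mid=-1.83550 |R|=0.29132 →hi
  mid=-2.56554 |R|=0.71618 →hi
  mid=-2.93056 |R|=1.24204 →lo
  mid=-2.74805 |R|=0.94529 →hi
  mid=-2.83931 |R|=1.08454 →lo
  mid=-2.79368 |R|=1.01272 →lo
  mid=-2.77087 |R|=0.97847 →hi
  mid=-2.78227 |R|=0.99546 →hi
  mid=-2.78798 |R|=1.00405 →lo
  mid=-2.78513 |R|=0.99975 →hi
  ...
  [-2.78530,-2.78513] ⇒ x*=-2.7853
So |R|<1 on (-2.7853, 0).

(-2.7853, 0).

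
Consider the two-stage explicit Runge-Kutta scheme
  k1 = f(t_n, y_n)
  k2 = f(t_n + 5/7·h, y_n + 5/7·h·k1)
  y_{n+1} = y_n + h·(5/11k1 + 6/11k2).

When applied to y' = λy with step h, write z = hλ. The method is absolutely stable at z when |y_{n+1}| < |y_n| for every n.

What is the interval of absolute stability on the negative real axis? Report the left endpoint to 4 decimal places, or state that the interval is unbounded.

Set f=λy, z=hλ:
  k1=λy_n ⇒ h·k1=z·y_n;  k2=λ(1+5/7z)y_n ⇒ h·k2=z(1+5/7z)y_n
  y_{n+1}/y_n = 1 + 5/11z + 6/11z(1+5/7z) = 1 + z + 30/77z²
  Hence R(z) = 1 + z + 30/77z².

Need |R(x)|<1, x<0.
x=-1.19: |R|=0.3617
R=1: x+30/77x²=0 ⇒ x=−77/30=-2.5667; min R=1−1/(4·30/77)=0.3583>−1
Confirm numerically:
  x=-2.536: |R|=0.96970 <1
  x=-2.351: |R|=0.80245 <1
  x=-1.614: |R|=0.40093 <1
  x=-1.502: |R|=0.37696 <1
  x=-3.051: |R|=1.57573 >1
  x=-2.955: |R|=1.44709 >1
So |R|<1 on (-2.5667, 0).

(-2.5667, 0).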